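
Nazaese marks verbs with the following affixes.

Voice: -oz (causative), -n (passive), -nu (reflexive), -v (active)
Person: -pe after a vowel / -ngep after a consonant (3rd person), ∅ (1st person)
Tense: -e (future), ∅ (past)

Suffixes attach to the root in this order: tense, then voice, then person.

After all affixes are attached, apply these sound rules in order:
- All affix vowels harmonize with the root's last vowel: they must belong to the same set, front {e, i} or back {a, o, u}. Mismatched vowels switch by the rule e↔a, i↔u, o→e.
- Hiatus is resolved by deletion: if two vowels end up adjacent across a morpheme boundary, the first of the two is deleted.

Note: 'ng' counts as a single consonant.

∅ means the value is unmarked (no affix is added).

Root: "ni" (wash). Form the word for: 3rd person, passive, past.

ninngep

tense = past: zero marking, form stays ni.
Attach voice passive -n → nin.
Attach person 3rd person -ngep (after consonant 'n') → ninngep.
Vowel harmony: no change.
Vowel deletion: no change.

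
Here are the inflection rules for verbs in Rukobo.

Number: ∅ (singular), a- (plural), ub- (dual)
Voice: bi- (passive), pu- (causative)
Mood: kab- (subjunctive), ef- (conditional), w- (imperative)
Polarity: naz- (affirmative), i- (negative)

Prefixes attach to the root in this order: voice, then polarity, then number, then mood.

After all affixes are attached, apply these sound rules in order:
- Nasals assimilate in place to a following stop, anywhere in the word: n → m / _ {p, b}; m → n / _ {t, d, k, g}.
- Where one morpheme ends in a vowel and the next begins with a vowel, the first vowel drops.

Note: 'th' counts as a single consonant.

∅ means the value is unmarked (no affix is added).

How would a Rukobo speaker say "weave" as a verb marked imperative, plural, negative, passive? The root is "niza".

Attach voice passive bi- → biniza.
Attach polarity negative i- → ibiniza.
Attach number plural a- → aibiniza.
Attach mood imperative w- → waibiniza.
Nasal assimilation: no change.
Apply vowel deletion: waibiniza → wibiniza.

wibiniza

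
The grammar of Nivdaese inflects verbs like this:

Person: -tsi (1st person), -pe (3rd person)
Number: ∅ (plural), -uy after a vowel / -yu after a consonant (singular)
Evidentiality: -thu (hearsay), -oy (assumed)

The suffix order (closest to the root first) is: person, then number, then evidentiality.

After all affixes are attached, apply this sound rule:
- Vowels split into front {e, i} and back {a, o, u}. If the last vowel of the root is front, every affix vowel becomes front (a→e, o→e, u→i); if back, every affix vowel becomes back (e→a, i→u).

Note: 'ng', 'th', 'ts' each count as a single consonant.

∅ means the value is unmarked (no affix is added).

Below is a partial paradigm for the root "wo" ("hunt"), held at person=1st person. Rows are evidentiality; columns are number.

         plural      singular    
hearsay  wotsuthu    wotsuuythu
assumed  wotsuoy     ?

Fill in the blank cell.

Attach person 1st person -tsi → wotsi.
Attach number singular -uy (after vowel 'i') → wotsiuy.
Attach evidentiality assumed -oy → wotsiuyoy.
Apply vowel harmony: wotsiuyoy → wotsuuyoy.

wotsuuyoy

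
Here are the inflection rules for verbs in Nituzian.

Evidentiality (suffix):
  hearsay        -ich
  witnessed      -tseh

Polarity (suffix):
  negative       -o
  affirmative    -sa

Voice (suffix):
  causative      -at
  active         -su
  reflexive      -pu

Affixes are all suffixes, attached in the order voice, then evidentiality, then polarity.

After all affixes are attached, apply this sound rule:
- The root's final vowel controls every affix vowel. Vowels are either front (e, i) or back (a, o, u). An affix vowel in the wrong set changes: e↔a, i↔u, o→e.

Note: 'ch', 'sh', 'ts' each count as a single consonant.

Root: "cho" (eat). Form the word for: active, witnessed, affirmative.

Attach voice active -su → chosu.
Attach evidentiality witnessed -tseh → chosutseh.
Attach polarity affirmative -sa → chosutsehsa.
Apply vowel harmony: chosutsehsa → chosutsahsa.

chosutsahsa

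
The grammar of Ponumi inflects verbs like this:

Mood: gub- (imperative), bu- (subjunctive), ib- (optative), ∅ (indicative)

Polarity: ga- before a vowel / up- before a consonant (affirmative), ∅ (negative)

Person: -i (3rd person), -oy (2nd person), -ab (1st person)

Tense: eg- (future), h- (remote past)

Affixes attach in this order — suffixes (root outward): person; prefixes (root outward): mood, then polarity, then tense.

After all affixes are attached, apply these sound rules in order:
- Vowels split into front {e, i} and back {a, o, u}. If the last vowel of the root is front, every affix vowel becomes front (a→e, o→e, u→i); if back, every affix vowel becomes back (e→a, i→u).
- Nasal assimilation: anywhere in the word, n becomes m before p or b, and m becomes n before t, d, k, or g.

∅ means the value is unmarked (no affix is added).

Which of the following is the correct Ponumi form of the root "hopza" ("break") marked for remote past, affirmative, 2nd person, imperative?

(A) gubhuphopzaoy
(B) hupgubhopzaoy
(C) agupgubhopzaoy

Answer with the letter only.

Attach mood imperative gub- → gubhopza.
Attach polarity affirmative up- (before consonant 'g') → upgubhopza.
Attach tense remote past h- → hupgubhopza.
Attach person 2nd person -oy → hupgubhopzaoy.
Vowel harmony: no change.
Nasal assimilation: no change.
So the correct form is hupgubhopzaoy, option (B).
(C) agupgubhopzaoy is wrong: it uses future instead of remote past for tense.
(A) gubhuphopzaoy is wrong: it has the affixes in the wrong order.

B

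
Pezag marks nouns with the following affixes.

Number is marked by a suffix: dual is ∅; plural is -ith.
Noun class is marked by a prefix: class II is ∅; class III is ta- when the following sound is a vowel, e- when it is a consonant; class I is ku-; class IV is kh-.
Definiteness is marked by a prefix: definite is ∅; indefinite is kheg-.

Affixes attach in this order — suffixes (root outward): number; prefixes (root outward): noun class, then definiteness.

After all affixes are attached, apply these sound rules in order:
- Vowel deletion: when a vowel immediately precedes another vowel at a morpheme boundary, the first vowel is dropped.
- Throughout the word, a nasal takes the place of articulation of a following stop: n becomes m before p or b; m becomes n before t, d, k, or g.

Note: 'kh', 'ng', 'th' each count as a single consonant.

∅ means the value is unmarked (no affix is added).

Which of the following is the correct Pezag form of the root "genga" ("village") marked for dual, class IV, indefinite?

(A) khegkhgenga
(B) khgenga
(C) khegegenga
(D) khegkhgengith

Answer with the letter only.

Attach noun class class IV kh- → khgenga.
number = dual: zero marking, form stays khgenga.
Attach definiteness indefinite kheg- → khegkhgenga.
Vowel deletion: no change.
Nasal assimilation: no change.
So the correct form is khegkhgenga, option (A).
(C) khegegenga is wrong: it uses class III instead of class IV for noun class.
(D) khegkhgengith is wrong: it uses plural instead of dual for number.
(B) khgenga is wrong: it uses definite instead of indefinite for definiteness.

A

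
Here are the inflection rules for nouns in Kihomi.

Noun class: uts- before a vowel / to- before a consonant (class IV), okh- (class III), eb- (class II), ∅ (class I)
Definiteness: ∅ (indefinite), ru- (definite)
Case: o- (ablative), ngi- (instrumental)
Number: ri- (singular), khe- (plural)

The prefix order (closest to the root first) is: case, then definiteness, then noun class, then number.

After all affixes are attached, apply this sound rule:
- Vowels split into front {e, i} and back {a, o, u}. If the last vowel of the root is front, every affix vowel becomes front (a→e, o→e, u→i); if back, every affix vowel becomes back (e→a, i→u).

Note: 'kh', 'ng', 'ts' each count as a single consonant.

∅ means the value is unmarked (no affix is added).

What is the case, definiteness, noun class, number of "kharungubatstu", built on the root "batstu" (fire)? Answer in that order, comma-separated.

Segment: khe-ru-ngi-batstu.
case: ngi- → instrumental.
definiteness: ru- → definite.
noun class: ∅ → class I.
number: khe- → plural.

instrumental, definite, class I, plural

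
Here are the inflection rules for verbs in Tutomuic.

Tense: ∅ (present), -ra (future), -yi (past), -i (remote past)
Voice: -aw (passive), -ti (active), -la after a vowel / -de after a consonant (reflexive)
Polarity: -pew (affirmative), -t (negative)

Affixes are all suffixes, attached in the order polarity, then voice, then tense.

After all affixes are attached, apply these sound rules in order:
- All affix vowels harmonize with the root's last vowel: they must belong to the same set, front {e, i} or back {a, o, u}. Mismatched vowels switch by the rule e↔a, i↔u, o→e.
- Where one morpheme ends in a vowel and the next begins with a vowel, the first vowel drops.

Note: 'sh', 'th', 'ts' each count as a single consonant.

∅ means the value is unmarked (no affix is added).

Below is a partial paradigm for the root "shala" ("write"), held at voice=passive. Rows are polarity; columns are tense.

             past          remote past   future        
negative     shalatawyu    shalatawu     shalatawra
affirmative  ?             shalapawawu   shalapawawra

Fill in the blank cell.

Attach polarity affirmative -pew → shalapew.
Attach voice passive -aw → shalapewaw.
Attach tense past -yi → shalapewawyi.
Apply vowel harmony: shalapewawyi → shalapawawyu.
Vowel deletion: no change.

shalapawawyu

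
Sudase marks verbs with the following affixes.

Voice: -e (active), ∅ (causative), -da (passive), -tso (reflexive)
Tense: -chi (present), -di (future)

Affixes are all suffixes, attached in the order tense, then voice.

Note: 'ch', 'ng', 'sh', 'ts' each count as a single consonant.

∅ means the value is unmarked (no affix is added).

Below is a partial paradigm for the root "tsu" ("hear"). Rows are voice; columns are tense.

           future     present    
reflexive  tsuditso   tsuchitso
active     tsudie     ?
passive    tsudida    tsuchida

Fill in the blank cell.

Attach tense present -chi → tsuchi.
Attach voice active -e → tsuchie.

tsuchie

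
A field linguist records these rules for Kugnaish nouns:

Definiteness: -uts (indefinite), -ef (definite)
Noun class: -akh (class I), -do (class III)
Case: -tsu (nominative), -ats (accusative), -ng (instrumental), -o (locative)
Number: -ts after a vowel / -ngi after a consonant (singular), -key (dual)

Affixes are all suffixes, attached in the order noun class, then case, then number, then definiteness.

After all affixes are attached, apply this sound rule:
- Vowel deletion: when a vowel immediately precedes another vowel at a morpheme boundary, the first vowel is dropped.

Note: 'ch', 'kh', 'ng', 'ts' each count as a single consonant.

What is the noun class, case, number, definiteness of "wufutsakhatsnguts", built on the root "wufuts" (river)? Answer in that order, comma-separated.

Segment: wufuts-akh-ats-ngi-uts.
noun class: -akh → class I.
case: -ats → accusative.
number: -ts/ngi → singular.
definiteness: -uts → indefinite.

class I, accusative, singular, indefinite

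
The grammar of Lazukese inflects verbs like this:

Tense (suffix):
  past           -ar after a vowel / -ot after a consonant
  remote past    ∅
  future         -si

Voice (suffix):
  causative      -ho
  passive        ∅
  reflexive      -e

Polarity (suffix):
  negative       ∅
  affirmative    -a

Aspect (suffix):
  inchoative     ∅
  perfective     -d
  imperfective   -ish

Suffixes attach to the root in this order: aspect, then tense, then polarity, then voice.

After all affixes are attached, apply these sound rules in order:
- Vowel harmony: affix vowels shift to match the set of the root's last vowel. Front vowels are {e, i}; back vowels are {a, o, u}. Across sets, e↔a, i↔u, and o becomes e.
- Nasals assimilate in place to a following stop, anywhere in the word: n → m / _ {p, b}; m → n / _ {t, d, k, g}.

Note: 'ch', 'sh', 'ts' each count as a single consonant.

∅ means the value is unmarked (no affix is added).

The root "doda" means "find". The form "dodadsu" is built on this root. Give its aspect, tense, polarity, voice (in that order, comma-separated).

Segment: doda-d-si.
aspect: -d → perfective.
tense: -si → future.
polarity: ∅ → negative.
voice: ∅ → passive.

perfective, future, negative, passive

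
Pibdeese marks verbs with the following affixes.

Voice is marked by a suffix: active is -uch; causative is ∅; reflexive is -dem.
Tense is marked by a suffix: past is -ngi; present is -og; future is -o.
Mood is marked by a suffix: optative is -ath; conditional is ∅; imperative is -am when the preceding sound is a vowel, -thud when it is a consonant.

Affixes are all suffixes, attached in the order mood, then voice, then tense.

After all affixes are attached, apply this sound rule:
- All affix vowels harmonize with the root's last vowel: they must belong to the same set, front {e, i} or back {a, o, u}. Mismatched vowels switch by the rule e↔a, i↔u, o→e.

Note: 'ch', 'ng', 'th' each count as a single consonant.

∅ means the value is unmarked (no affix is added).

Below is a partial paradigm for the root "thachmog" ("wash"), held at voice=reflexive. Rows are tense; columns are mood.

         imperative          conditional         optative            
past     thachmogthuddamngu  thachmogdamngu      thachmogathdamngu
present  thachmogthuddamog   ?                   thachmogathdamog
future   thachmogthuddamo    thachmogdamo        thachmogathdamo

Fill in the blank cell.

mood = conditional: zero marking, form stays thachmog.
Attach voice reflexive -dem → thachmogdem.
Attach tense present -og → thachmogdemog.
Apply vowel harmony: thachmogdemog → thachmogdamog.

thachmogdamog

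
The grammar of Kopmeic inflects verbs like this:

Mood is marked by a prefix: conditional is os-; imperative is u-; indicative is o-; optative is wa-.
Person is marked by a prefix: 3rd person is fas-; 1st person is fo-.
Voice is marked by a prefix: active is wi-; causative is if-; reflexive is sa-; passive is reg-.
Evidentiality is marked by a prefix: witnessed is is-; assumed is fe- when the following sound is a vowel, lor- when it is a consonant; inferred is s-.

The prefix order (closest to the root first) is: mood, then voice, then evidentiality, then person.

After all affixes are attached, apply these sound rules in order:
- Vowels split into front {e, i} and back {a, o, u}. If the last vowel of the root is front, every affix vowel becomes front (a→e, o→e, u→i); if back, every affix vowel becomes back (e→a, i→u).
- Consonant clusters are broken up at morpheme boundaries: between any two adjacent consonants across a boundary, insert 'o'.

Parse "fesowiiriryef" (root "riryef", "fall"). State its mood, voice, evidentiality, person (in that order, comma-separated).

Segment: fo-s-wi-u-riryef.
mood: u- → imperative.
voice: wi- → active.
evidentiality: s- → inferred.
person: fo- → 1st person.

imperative, active, inferred, 1st person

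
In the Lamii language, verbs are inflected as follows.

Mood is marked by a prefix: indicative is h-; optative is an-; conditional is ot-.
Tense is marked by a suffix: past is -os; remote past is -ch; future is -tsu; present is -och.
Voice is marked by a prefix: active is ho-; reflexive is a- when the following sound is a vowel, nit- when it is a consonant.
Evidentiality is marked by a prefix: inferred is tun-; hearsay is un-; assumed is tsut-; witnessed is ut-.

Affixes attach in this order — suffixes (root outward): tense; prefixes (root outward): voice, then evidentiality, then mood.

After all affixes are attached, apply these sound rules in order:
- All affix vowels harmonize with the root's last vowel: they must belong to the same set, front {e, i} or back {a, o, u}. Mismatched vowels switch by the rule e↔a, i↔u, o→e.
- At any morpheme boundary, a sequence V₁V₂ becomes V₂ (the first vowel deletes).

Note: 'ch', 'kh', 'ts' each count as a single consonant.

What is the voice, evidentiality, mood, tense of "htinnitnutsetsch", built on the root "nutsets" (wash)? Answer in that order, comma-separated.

Segment: h-tun-nit-nutsets-ch.
voice: a/nit- → reflexive.
evidentiality: tun- → inferred.
mood: h- → indicative.
tense: -ch → remote past.

reflexive, inferred, indicative, remote past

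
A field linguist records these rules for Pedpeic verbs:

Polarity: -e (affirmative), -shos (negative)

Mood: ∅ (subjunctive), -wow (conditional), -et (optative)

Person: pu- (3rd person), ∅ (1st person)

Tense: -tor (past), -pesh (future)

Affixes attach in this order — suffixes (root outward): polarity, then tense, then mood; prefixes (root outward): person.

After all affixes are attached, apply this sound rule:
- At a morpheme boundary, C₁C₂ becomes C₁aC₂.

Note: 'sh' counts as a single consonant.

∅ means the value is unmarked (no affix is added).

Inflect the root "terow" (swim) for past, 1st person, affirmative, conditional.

terowetorawow

Attach polarity affirmative -e → terowe.
Attach tense past -tor → terowetor.
person = 1st person: zero marking, form stays terowetor.
Attach mood conditional -wow → terowetorwow.
Apply epenthesis: terowetorwow → terowetorawow.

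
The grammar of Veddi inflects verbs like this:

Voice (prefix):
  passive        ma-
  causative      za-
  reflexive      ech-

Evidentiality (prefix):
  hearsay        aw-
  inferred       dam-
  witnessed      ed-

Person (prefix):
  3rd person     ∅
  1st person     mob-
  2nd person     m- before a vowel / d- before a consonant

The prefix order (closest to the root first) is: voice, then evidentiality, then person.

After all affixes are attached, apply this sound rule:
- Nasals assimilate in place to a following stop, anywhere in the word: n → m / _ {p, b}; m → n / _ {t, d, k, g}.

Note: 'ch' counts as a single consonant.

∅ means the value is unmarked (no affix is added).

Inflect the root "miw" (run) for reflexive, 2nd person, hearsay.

mawechmiw

Attach voice reflexive ech- → echmiw.
Attach evidentiality hearsay aw- → awechmiw.
Attach person 2nd person m- (before vowel 'a') → mawechmiw.
Nasal assimilation: no change.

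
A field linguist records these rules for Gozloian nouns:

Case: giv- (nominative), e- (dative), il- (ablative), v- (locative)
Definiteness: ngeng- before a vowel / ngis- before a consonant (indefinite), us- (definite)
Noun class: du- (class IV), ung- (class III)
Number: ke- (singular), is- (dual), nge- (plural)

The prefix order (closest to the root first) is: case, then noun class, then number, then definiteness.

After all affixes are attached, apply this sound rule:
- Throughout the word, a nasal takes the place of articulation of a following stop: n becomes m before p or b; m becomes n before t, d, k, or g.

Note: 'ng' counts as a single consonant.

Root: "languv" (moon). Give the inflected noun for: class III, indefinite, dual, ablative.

Attach case ablative il- → illanguv.
Attach noun class class III ung- → ungillanguv.
Attach number dual is- → isungillanguv.
Attach definiteness indefinite ngeng- (before vowel 'i') → ngengisungillanguv.
Nasal assimilation: no change.

ngengisungillanguv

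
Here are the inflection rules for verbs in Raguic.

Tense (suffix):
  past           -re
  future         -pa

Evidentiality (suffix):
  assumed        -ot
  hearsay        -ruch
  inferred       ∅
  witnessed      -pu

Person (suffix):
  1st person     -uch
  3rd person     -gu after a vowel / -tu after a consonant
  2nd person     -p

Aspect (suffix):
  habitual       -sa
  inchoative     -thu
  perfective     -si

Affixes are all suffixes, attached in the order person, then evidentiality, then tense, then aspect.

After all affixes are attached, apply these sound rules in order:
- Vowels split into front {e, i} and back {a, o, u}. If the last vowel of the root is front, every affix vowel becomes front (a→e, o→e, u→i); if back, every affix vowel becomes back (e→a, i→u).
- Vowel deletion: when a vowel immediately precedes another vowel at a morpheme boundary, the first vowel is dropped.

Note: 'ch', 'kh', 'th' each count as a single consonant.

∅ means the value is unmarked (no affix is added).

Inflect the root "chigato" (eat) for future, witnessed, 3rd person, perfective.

chigatogupupasu

Attach person 3rd person -gu (after vowel 'o') → chigatogu.
Attach evidentiality witnessed -pu → chigatogupu.
Attach tense future -pa → chigatogupupa.
Attach aspect perfective -si → chigatogupupasi.
Apply vowel harmony: chigatogupupasi → chigatogupupasu.
Vowel deletion: no change.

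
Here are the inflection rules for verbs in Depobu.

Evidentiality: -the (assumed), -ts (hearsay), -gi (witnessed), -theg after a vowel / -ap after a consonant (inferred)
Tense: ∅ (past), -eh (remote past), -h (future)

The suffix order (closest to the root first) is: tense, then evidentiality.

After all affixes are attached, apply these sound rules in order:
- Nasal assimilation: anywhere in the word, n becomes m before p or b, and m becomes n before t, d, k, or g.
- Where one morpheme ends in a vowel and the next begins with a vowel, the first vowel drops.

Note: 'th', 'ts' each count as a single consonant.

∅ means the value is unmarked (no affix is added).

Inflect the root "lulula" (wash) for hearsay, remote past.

lululehts

Attach tense remote past -eh → lululaeh.
Attach evidentiality hearsay -ts → lululaehts.
Nasal assimilation: no change.
Apply vowel deletion: lululaehts → lululehts.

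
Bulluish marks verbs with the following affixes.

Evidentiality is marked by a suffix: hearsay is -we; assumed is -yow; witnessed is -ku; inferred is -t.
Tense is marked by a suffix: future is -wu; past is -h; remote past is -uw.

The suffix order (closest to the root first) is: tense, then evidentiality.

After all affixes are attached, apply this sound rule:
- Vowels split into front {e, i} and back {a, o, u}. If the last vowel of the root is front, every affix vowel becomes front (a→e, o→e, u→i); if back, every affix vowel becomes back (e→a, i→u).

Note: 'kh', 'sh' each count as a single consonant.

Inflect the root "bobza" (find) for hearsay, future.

bobzawuwa

Attach tense future -wu → bobzawu.
Attach evidentiality hearsay -we → bobzawuwe.
Apply vowel harmony: bobzawuwe → bobzawuwa.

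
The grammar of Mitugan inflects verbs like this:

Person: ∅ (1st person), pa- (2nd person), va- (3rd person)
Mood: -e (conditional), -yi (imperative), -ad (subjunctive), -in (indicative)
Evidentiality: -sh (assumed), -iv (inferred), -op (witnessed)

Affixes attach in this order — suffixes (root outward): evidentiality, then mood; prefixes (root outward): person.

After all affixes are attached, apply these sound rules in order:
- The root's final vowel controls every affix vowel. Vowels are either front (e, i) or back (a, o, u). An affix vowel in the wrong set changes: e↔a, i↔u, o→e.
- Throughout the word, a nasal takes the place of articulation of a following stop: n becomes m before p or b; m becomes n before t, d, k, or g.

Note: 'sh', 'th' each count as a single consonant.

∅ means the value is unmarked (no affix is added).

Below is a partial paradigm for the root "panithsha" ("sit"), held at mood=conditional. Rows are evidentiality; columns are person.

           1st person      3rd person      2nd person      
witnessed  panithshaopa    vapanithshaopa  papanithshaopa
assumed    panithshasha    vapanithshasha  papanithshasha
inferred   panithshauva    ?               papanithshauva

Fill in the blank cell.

Attach evidentiality inferred -iv → panithshaiv.
Attach person 3rd person va- → vapanithshaiv.
Attach mood conditional -e → vapanithshaive.
Apply vowel harmony: vapanithshaive → vapanithshauva.
Nasal assimilation: no change.

vapanithshauva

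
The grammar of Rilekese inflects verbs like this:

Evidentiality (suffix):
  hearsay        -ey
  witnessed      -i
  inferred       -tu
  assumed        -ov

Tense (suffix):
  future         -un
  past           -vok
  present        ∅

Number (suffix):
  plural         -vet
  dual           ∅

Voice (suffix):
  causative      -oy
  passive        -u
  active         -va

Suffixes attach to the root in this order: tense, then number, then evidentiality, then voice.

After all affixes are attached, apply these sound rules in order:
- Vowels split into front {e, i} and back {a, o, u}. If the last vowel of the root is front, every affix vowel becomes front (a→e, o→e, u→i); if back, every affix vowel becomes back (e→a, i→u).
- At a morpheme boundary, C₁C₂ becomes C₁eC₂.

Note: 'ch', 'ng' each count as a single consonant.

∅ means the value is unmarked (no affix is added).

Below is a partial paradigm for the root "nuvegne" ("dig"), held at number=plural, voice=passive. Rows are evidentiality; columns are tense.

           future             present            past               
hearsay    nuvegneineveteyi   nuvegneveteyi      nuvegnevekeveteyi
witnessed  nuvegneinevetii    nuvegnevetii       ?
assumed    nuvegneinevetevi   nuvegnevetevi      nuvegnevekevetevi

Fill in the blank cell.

Attach tense past -vok → nuvegnevok.
Attach number plural -vet → nuvegnevokvet.
Attach evidentiality witnessed -i → nuvegnevokveti.
Attach voice passive -u → nuvegnevokvetiu.
Apply vowel harmony: nuvegnevokvetiu → nuvegnevekvetii.
Apply epenthesis: nuvegnevekvetii → nuvegnevekevetii.

nuvegnevekevetii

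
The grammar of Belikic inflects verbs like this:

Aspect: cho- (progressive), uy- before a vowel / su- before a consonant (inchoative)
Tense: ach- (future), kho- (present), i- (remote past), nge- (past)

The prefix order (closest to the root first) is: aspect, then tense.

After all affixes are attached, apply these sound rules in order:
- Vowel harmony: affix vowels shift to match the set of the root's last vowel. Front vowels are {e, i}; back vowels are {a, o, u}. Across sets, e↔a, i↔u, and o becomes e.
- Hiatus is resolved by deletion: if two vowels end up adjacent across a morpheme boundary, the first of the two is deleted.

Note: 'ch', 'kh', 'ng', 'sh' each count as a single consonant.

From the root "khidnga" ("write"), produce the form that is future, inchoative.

Attach aspect inchoative su- (before consonant 'kh') → sukhidnga.
Attach tense future ach- → achsukhidnga.
Vowel harmony: no change.
Vowel deletion: no change.

achsukhidnga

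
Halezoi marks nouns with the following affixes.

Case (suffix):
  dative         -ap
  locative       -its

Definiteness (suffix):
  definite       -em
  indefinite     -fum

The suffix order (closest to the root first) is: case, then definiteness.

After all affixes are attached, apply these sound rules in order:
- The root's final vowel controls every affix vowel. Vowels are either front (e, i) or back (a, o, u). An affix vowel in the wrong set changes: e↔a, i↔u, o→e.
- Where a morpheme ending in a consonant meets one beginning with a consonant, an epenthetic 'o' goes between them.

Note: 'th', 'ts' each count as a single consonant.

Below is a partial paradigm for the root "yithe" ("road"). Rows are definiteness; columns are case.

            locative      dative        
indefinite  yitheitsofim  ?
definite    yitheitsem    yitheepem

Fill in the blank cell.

Attach case dative -ap → yitheap.
Attach definiteness indefinite -fum → yitheapfum.
Apply vowel harmony: yitheapfum → yitheepfim.
Apply epenthesis: yitheepfim → yitheepofim.

yitheepofim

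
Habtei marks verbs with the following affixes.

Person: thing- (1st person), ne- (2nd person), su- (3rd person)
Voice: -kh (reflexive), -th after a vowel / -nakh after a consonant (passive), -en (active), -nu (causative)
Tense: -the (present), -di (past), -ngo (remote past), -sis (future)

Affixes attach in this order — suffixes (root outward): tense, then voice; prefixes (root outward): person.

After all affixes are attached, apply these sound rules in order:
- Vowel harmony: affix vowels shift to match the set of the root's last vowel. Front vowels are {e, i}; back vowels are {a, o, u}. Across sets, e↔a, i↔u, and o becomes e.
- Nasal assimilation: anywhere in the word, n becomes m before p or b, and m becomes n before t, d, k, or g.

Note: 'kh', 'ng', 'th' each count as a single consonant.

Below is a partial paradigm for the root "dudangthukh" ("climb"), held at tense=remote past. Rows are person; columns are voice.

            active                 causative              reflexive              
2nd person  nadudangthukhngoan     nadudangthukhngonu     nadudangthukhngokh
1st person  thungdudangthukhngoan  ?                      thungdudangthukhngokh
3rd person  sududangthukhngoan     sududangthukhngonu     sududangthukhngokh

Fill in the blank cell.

Attach person 1st person thing- → thingdudangthukh.
Attach tense remote past -ngo → thingdudangthukhngo.
Attach voice causative -nu → thingdudangthukhngonu.
Apply vowel harmony: thingdudangthukhngonu → thungdudangthukhngonu.
Nasal assimilation: no change.

thungdudangthukhngonu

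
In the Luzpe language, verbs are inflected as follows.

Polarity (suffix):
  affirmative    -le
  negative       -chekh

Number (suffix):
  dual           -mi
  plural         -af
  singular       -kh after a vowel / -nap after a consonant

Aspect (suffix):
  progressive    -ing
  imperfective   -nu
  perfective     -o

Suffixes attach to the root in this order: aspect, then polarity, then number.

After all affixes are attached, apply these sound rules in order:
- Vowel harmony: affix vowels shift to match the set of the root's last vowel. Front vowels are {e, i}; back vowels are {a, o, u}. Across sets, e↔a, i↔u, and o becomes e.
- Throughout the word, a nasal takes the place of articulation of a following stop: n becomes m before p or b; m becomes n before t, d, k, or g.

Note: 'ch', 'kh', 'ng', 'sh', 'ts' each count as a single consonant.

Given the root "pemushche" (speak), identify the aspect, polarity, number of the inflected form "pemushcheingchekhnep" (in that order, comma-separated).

progressive, negative, singular

Segment: pemushche-ing-chekh-nap.
aspect: -ing → progressive.
polarity: -chekh → negative.
number: -kh/nap → singular.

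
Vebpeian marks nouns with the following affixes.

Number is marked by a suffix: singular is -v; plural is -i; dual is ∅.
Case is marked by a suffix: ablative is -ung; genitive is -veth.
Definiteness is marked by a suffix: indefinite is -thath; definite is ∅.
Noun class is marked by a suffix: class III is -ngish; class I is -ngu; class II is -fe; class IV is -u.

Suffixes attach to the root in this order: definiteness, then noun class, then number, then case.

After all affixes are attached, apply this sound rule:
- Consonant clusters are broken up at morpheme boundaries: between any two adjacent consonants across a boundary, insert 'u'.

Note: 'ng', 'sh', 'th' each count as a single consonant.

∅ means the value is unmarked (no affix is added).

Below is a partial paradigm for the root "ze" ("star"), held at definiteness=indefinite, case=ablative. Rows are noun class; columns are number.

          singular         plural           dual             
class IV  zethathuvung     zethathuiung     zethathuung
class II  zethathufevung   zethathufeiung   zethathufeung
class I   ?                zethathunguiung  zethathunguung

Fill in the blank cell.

zethathunguvung

Attach definiteness indefinite -thath → zethath.
Attach noun class class I -ngu → zethathngu.
Attach number singular -v → zethathnguv.
Attach case ablative -ung → zethathnguvung.
Apply epenthesis: zethathnguvung → zethathunguvung.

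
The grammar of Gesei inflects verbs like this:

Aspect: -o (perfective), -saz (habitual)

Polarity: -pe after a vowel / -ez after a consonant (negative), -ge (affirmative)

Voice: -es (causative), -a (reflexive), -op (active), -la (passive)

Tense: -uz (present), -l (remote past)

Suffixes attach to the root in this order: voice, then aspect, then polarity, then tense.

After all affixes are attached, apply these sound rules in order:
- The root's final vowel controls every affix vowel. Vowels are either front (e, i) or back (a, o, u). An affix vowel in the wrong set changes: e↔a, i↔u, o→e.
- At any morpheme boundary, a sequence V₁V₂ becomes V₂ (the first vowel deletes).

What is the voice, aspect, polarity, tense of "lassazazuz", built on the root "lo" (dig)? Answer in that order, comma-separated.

causative, habitual, negative, present

Segment: lo-es-saz-ez-uz.
voice: -es → causative.
aspect: -saz → habitual.
polarity: -pe/ez → negative.
tense: -uz → present.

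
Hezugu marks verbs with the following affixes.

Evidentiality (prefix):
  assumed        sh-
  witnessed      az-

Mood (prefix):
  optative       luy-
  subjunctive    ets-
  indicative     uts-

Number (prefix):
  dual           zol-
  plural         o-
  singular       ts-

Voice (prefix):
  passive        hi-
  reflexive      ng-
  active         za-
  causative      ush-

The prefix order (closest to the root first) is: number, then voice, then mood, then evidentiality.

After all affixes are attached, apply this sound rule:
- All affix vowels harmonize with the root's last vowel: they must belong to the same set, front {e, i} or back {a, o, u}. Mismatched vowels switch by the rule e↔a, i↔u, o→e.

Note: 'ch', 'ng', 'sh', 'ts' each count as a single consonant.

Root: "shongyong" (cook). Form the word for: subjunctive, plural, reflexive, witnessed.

azatsngoshongyong

Attach number plural o- → oshongyong.
Attach voice reflexive ng- → ngoshongyong.
Attach mood subjunctive ets- → etsngoshongyong.
Attach evidentiality witnessed az- → azetsngoshongyong.
Apply vowel harmony: azetsngoshongyong → azatsngoshongyong.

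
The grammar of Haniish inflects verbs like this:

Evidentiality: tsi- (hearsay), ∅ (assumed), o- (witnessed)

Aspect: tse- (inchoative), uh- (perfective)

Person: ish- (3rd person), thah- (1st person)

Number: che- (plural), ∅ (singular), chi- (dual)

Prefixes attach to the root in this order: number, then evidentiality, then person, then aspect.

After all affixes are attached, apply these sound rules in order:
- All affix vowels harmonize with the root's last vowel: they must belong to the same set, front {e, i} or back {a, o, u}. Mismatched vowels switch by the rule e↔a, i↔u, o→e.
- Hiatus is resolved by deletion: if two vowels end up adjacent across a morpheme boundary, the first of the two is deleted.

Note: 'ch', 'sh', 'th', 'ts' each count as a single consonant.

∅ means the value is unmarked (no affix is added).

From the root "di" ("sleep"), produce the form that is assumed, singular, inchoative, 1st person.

tsethehdi

number = singular: zero marking, form stays di.
evidentiality = assumed: zero marking, form stays di.
Attach person 1st person thah- → thahdi.
Attach aspect inchoative tse- → tsethahdi.
Apply vowel harmony: tsethahdi → tsethehdi.
Vowel deletion: no change.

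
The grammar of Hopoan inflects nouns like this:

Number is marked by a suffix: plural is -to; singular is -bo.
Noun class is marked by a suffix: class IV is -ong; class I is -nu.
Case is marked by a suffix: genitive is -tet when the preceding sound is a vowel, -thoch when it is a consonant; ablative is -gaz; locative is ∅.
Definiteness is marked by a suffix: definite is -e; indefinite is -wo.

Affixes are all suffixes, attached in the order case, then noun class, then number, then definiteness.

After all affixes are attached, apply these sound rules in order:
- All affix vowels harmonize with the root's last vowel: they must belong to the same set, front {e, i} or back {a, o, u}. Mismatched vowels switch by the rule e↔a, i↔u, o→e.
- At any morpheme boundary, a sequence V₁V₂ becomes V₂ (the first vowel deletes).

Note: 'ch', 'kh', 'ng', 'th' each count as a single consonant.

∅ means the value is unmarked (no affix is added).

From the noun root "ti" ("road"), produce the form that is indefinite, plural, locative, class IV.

tengtewe

case = locative: zero marking, form stays ti.
Attach noun class class IV -ong → tiong.
Attach number plural -to → tiongto.
Attach definiteness indefinite -wo → tiongtowo.
Apply vowel harmony: tiongtowo → tiengtewe.
Apply vowel deletion: tiengtewe → tengtewe.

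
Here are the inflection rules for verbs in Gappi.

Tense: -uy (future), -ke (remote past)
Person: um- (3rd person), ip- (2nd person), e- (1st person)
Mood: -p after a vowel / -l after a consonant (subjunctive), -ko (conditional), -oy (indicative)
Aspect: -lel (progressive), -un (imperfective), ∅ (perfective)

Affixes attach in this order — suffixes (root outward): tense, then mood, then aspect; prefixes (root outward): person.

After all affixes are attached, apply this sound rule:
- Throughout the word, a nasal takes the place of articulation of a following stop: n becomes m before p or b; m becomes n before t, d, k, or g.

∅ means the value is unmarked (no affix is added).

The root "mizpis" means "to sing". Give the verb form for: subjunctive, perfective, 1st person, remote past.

emizpiskep

Attach tense remote past -ke → mizpiske.
Attach mood subjunctive -p (after vowel 'e') → mizpiskep.
Attach person 1st person e- → emizpiskep.
aspect = perfective: zero marking, form stays emizpiskep.
Nasal assimilation: no change.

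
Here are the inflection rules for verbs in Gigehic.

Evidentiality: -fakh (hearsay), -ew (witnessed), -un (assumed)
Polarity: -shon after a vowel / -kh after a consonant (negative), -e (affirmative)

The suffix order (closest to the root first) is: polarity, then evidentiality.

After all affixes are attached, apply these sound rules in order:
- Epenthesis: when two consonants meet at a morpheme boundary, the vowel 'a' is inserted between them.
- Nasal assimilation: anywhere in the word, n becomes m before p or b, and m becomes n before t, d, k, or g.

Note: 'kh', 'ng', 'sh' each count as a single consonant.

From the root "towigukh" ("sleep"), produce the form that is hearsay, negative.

towigukhakhafakh

Attach polarity negative -kh (after consonant 'kh') → towigukhkh.
Attach evidentiality hearsay -fakh → towigukhkhfakh.
Apply epenthesis: towigukhkhfakh → towigukhakhafakh.
Nasal assimilation: no change.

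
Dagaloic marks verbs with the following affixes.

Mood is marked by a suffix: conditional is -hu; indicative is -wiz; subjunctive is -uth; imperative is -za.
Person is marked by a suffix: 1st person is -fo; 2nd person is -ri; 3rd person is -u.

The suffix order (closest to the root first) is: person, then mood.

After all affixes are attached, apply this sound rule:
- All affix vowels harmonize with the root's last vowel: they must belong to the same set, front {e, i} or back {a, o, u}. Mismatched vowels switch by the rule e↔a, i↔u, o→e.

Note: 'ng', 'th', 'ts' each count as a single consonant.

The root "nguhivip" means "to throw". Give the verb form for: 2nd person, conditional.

Attach person 2nd person -ri → nguhivipri.
Attach mood conditional -hu → nguhiviprihu.
Apply vowel harmony: nguhiviprihu → nguhiviprihi.

nguhiviprihi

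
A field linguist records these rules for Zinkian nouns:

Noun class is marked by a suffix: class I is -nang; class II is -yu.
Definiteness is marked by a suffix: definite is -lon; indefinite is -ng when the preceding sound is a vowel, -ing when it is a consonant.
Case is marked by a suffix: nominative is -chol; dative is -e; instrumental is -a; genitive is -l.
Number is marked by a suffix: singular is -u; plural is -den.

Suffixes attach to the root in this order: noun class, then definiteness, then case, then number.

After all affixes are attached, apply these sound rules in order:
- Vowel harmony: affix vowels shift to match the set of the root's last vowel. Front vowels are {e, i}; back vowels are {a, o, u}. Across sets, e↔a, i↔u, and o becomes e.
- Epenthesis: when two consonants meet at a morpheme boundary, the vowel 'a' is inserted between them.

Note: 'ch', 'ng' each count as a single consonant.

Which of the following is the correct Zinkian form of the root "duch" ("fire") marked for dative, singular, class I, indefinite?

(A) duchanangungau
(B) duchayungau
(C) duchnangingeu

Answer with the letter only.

Attach noun class class I -nang → duchnang.
Attach definiteness indefinite -ing (after consonant 'ng') → duchnanging.
Attach case dative -e → duchnanginge.
Attach number singular -u → duchnangingeu.
Apply vowel harmony: duchnangingeu → duchnangungau.
Apply epenthesis: duchnangungau → duchanangungau.
So the correct form is duchanangungau, option (A).
(B) duchayungau is wrong: it uses class II instead of class I for noun class.
(C) duchnangingeu is wrong: it fails to apply the sound rule(s).

A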